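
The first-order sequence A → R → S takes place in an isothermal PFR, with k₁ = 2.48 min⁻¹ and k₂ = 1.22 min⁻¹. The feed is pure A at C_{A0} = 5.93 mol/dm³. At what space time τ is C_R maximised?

0.563 min

The intermediate peaks when r₁ = r₂, i.e. k₁e^(−k₁τ) = k₂e^(−k₂τ), giving τ_opt = ln(k₂/k₁)/(k₂−k₁).
= ln(1.22/2.48)/(1.22−2.48) = ln(0.4919)/-1.260 = -0.7094/-1.260 = 0.563 min.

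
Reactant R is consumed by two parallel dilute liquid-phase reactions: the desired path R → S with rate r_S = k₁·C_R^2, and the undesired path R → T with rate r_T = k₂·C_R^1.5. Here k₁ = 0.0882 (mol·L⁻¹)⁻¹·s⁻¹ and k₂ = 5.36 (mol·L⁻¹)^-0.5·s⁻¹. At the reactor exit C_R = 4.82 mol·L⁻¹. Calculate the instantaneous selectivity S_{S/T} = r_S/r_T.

S_{S/T} = r_S/r_T = (k₁·C_R^2)/(k₂·C_R^1.5) = (k₁/k₂)·C_R^0.5.
= (0.0882×4.820^2) / (5.36×4.820^1.5) = 2.049/56.72 = 0.0361.

0.0361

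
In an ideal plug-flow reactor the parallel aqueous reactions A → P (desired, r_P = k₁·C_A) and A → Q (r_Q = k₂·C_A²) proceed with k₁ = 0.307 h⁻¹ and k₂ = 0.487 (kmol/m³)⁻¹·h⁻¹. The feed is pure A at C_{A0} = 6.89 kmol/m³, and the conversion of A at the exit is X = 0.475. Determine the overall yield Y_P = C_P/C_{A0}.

0.0523

C_A = C_{A0}(1−X) = 3.617 kmol/m³.
Along a PFR/batch, dC_P/dC_A = −r_P/(r_P+r_Q) = −k₁/(k₁+k₂·C_A).
Integrating from C_{A0} to C_A: C_P = (0.307/0.487)·ln[(0.307+0.487·6.89)/(0.307+0.487·3.62)] = 0.6304·ln(3.662/2.069) = 0.3601 kmol/m³.
Y_P = C_P/C_{A0} = 0.3601/6.89 = 0.0523.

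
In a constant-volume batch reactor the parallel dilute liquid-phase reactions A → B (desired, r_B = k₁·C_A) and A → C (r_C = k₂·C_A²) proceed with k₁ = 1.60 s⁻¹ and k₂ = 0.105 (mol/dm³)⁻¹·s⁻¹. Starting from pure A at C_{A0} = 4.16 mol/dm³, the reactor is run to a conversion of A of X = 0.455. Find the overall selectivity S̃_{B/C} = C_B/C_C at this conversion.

C_A = C_{A0}(1−X) = 2.267 mol/dm³.
Along a PFR/batch, dC_B/dC_A = −r_B/(r_B+r_C) = −k₁/(k₁+k₂·C_A).
Integrating from C_{A0} to C_A: C_B = (1.60/0.105)·ln[(1.60+0.105·4.16)/(1.60+0.105·2.27)] = 15.24·ln(2.037/1.838) = 1.565 mol/dm³.
C_C = (C_{A0}−C_A)−C_B = 0.3283 mol/dm³; S̃_{B/C} = 1.565/0.3283 = 4.77.

4.77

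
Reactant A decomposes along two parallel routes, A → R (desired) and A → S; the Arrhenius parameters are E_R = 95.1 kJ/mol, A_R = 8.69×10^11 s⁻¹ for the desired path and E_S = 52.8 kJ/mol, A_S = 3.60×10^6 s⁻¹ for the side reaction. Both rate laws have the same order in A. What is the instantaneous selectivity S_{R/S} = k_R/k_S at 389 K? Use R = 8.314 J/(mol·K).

Since both paths have the same order in A, the concentration cancels and S_{R/S} = k_R/k_S = (A_R/A_S)·exp[(E_S−E_R)/(RT)].
(E_S−E_R)/(RT) = (52.8−95.1)×10³/(8.314×389) = -42300/3234 = -13.08.
k_R/k_S = (8.69×10^11/3.60×10^6)·exp(-13.08) = 2.414×10^5 × 2.088×10^-6 = 0.504.
Since E_R > E_S, raising the temperature improves selectivity toward R.

0.504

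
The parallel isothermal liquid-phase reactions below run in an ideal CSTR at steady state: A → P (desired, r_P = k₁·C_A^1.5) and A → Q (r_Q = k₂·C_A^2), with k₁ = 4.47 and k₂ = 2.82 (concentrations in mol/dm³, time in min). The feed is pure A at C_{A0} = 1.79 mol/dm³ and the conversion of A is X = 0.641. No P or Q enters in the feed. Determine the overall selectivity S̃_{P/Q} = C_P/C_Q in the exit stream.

Exit C_A = C_{A0}(1−X) = 1.79×0.359 = 0.6426 mol/dm³.
A CSTR operates uniformly at the exit composition, giving r_P = 2.303 and r_Q = 1.165 (each k·C_A^n at C_A = 0.6426).
Overall selectivity = C_P/C_Q = r_Pτ/(r_Qτ) = r_P/r_Q = 1.98.

1.98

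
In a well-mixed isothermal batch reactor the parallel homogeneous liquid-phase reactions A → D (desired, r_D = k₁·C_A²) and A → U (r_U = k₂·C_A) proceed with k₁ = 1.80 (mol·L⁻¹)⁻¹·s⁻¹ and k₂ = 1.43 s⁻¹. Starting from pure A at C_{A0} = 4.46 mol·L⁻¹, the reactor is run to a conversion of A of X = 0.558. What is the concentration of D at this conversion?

C_A = C_{A0}(1−X) = 1.971 mol·L⁻¹.
Along a PFR/batch, dC_U/dC_A = −r_U/(r_D+r_U) = −k₂/(k₂+k₁·C_A).
Integrating from C_{A0} to C_A: C_U = (1.43/1.80)·ln[(1.43+1.80·4.46)/(1.43+1.80·1.97)] = 0.7944·ln(9.458/4.978) = 0.5098 mol·L⁻¹.
Then C_D = (C_{A0}−C_A) − C_U = 2.489 − 0.5098 = 1.979 mol·L⁻¹.

1.98 mol·L⁻¹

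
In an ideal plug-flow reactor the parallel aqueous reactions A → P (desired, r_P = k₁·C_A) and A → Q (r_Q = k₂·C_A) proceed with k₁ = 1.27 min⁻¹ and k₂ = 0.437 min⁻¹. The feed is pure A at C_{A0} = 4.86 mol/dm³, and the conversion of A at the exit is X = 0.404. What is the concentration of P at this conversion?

1.46 mol/dm³

C_A = C_{A0}(1−X) = 2.897 mol/dm³.
Both paths are first order in A, so the instantaneous fraction to P is constant: dC_P/d(−C_A) = k₁/(k₁+k₂) = 0.7440.
C_P = 0.7440·(C_{A0}−C_A) = 0.7440×1.963 = 1.46 mol/dm³.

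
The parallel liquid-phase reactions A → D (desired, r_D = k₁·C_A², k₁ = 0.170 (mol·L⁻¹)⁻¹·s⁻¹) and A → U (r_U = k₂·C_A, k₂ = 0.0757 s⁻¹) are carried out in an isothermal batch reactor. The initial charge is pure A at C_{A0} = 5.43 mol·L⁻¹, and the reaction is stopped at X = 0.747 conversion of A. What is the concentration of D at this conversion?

3.53 mol·L⁻¹

C_A = C_{A0}(1−X) = 1.374 mol·L⁻¹.
Along a PFR/batch, dC_U/dC_A = −r_U/(r_D+r_U) = −k₂/(k₂+k₁·C_A).
Integrating from C_{A0} to C_A: C_U = (0.0757/0.170)·ln[(0.0757+0.170·5.43)/(0.0757+0.170·1.37)] = 0.4453·ln(0.9988/0.3092) = 0.5221 mol·L⁻¹.
Then C_D = (C_{A0}−C_A) − C_U = 4.056 − 0.5221 = 3.534 mol·L⁻¹.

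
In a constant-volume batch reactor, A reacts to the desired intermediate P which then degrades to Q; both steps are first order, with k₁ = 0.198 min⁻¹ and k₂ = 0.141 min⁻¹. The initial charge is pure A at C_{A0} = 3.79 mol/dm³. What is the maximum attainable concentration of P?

At the optimum, C_{P,max}/C_{A0} = (k₁/k₂)^[k₂/(k₂−k₁)].
= (0.198/0.141)^(0.141/(0.141−0.198)) = (1.404)^(-2.474) = 0.4318.
C_{P,max} = 0.4318×3.79 = 1.64 mol/dm³.

1.64 mol/dm³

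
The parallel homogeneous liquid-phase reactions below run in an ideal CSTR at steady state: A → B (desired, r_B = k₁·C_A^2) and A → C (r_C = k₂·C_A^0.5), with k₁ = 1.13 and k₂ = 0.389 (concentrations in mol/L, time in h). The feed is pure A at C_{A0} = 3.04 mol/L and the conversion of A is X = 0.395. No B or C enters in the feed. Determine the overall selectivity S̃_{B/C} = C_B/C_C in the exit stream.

7.25

Exit C_A = C_{A0}(1−X) = 3.04×0.605 = 1.839 mol/L.
A CSTR operates uniformly at the exit composition, giving r_B = 3.822 and r_C = 0.5276 (each k·C_A^n at C_A = 1.839).
Overall selectivity = C_B/C_C = r_Bτ/(r_Cτ) = r_B/r_C = 7.25.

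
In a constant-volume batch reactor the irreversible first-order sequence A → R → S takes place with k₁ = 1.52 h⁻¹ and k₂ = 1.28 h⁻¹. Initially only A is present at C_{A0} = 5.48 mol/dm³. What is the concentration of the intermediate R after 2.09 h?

Solving the coupled first-order balances gives C_R(t) = [k₁/(k₂−k₁)]·C_{A0}·(e^(−k₁t) − e^(−k₂t)).
e^(−k₁t) = e^(−1.52×2.09) = e^(−3.177) = 0.04172; e^(−k₂t) = e^(−2.675) = 0.06889.
C_R = 1.52×5.48/(1.28−1.52) × (0.04172−0.06889) = (-34.71)×(-0.02717) = 0.9431 mol/dm³.

0.943 mol/dm³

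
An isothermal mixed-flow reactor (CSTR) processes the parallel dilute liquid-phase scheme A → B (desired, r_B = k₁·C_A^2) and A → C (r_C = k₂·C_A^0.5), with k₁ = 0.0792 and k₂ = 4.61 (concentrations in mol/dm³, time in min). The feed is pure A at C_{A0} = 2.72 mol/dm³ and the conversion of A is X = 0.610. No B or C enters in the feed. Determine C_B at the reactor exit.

Exit C_A = C_{A0}(1−X) = 2.72×0.390 = 1.061 mol/dm³.
In a CSTR the entire volume is at exit conditions, so r_B = 0.0792×1.061^2 = 0.08912 and r_C = 4.61×1.061^0.5 = 4.748.
Fraction of consumed A going to B: r_B/(r_B+r_C) = 0.01842.
C_B = 0.01842·C_{A0}·X = 0.01842×2.72×0.610 = 0.0306 mol/dm³.

0.0306 mol/dm³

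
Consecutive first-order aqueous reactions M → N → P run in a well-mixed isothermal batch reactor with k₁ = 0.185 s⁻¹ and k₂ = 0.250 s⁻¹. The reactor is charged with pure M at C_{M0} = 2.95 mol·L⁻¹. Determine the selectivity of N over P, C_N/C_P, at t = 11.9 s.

For first-order series with pure M initially, C_N(t) = k₁C_{M0}/(k₂−k₁)·(e^(−k₁t) − e^(−k₂t)).
e^(−k₁t) = e^(−0.185×11.9) = e^(−2.202) = 0.1106; e^(−k₂t) = e^(−2.975) = 0.05105.
C_N = 0.185×2.95/(0.250−0.185) × (0.1106−0.05105) = 8.396×0.05959 = 0.5003 mol·L⁻¹.
C_M = C_{M0}e^(−k₁t) = 0.3264 mol·L⁻¹, so C_P = C_{M0}−C_M−C_N = 2.123 mol·L⁻¹; C_N/C_P = 0.236.

0.236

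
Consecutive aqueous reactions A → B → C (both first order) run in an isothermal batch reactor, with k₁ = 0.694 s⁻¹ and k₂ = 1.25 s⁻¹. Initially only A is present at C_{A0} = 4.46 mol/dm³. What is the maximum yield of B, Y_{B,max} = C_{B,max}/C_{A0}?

Evaluating C_B at t_opt = ln(k₂/k₁)/(k₂−k₁) gives C_{B,max}/C_{A0} = (k₁/k₂)^[k₂/(k₂−k₁)].
= (0.694/1.25)^(1.25/(1.25−0.694)) = (0.5552)^(2.248) = 0.2664.

0.266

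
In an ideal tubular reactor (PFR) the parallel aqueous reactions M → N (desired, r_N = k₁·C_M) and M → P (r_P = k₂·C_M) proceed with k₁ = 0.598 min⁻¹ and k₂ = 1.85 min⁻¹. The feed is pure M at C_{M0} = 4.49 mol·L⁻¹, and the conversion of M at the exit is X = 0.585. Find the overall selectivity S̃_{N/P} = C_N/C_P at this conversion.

C_M = C_{M0}(1−X) = 1.863 mol·L⁻¹.
Both paths are first order in M, so the instantaneous fraction to N is constant: dC_N/d(−C_M) = k₁/(k₁+k₂) = 0.2443.
C_N = 0.2443·(C_{M0}−C_M) = 0.2443×2.627 = 0.642 mol·L⁻¹.
C_P = (C_{M0}−C_M)−C_N = 1.985 mol·L⁻¹; S̃_{N/P} = 0.6416/1.985 = 0.323.

0.323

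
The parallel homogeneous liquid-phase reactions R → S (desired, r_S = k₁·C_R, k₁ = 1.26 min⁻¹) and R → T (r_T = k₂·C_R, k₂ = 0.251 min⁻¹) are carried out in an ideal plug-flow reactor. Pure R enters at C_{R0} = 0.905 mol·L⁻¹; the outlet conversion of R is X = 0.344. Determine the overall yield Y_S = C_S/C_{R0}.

C_R = C_{R0}(1−X) = 0.5937 mol·L⁻¹.
Both paths are first order in R, so the instantaneous fraction to S is constant: dC_S/d(−C_R) = k₁/(k₁+k₂) = 0.8339.
C_S = 0.8339·(C_{R0}−C_R) = 0.8339×0.3113 = 0.260 mol·L⁻¹.
Y_S = C_S/C_{R0} = 0.2596/0.905 = 0.287.

0.287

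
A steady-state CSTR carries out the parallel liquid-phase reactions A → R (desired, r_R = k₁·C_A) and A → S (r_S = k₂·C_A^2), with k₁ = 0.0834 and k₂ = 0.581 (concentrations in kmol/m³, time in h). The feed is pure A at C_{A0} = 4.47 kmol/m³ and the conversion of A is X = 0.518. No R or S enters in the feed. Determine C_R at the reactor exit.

Exit C_A = C_{A0}(1−X) = 4.47×0.482 = 2.155 kmol/m³.
Rates in a CSTR are evaluated at the outlet concentration: r_R = 0.0834×2.155 = 0.1797, r_S = 0.581×2.155^2 = 2.697.
Fraction of consumed A going to R: r_R/(r_R+r_S) = 0.06246.
C_R = 0.06246·C_{A0}·X = 0.06246×4.47×0.518 = 0.145 kmol/m³.

0.145 kmol/m³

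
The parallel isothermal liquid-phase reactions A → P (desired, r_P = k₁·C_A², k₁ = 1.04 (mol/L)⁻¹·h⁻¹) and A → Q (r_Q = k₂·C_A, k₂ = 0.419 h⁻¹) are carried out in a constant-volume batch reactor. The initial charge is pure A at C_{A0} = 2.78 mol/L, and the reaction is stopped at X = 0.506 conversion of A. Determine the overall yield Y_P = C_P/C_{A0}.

0.421

C_A = C_{A0}(1−X) = 1.373 mol/L.
Along a PFR/batch, dC_Q/dC_A = −r_Q/(r_P+r_Q) = −k₂/(k₂+k₁·C_A).
Integrating from C_{A0} to C_A: C_Q = (0.419/1.04)·ln[(0.419+1.04·2.78)/(0.419+1.04·1.37)] = 0.4029·ln(3.310/1.847) = 0.2350 mol/L.
Then C_P = (C_{A0}−C_A) − C_Q = 1.407 − 0.2350 = 1.172 mol/L.
Y_P = C_P/C_{A0} = 1.172/2.78 = 0.421.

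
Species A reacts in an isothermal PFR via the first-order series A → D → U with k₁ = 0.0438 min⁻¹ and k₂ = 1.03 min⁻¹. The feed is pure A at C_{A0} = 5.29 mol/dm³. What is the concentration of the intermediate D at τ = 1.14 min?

The intermediate concentration in a first-order A→B→C sequence is C_D = k₁C_{A0}(e^(−k₁τ) − e^(−k₂τ))/(k₂−k₁).
e^(−k₁τ) = e^(−0.0438×1.14) = e^(−0.04993) = 0.9513; e^(−k₂τ) = e^(−1.174) = 0.3091.
C_D = 0.0438×5.29/(1.03−0.0438) × (0.9513−0.3091) = 0.2349×0.6422 = 0.1509 mol/dm³.

0.151 mol/dm³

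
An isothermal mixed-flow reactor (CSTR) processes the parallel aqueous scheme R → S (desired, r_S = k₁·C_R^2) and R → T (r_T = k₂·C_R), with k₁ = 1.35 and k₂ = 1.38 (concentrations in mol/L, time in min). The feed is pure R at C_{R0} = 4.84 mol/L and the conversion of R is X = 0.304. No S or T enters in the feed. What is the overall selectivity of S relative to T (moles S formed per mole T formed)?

Exit C_R = C_{R0}(1−X) = 4.84×0.696 = 3.369 mol/L.
In a CSTR the entire volume is at exit conditions, so r_S = 1.35×3.369^2 = 15.32 and r_T = 1.38×3.369 = 4.649.
Overall selectivity = C_S/C_T = r_Sτ/(r_Tτ) = r_S/r_T = 3.30.

3.30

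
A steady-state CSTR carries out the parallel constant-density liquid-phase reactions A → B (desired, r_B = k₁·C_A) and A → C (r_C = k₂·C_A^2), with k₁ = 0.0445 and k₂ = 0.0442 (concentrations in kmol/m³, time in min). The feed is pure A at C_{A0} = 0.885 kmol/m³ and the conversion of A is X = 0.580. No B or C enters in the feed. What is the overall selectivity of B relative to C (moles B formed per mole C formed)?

Exit C_A = C_{A0}(1−X) = 0.885×0.420 = 0.3717 kmol/m³.
Rates in a CSTR are evaluated at the outlet concentration: r_B = 0.0445×0.3717 = 0.01654, r_C = 0.0442×0.3717^2 = 0.006107.
Overall selectivity = C_B/C_C = r_Bτ/(r_Cτ) = r_B/r_C = 2.71.

2.71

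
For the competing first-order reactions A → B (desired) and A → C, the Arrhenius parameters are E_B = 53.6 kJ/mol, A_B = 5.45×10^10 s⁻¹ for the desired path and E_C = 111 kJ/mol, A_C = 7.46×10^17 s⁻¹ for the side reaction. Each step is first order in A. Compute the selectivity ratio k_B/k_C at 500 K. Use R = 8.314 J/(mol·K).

0.0725

Since both paths have the same order in A, the concentration cancels and S_{B/C} = k_B/k_C = (A_B/A_C)·exp[(E_C−E_B)/(RT)].
(E_C−E_B)/(RT) = (111−53.6)×10³/(8.314×500) = 57400/4157 = 13.81.
k_B/k_C = (5.45×10^10/7.46×10^17)·exp(13.81) = 7.306×10^-8 × 9.926×10^5 = 0.0725.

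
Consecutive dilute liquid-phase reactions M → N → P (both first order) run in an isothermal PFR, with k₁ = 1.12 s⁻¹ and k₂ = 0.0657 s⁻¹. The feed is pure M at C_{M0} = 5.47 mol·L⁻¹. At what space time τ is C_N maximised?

The intermediate peaks when r₁ = r₂, i.e. k₁e^(−k₁τ) = k₂e^(−k₂τ), giving τ_opt = ln(k₂/k₁)/(k₂−k₁).
= ln(0.0657/1.12)/(0.0657−1.12) = ln(0.05866)/-1.054 = -2.836/-1.054 = 2.69 s.

2.69 s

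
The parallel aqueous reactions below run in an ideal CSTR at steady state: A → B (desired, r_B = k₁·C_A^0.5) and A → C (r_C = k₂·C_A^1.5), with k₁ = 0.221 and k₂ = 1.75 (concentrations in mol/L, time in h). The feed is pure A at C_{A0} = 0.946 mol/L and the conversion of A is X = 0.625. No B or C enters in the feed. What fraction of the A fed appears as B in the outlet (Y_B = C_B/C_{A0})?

0.164

Exit C_A = C_{A0}(1−X) = 0.946×0.375 = 0.3548 mol/L.
In a CSTR the entire volume is at exit conditions, so r_B = 0.221×0.3548^0.5 = 0.1316 and r_C = 1.75×0.3548^1.5 = 0.3698.
Fraction of consumed A going to B: r_B/(r_B+r_C) = 0.2625.
C_B = 0.2625·C_{A0}·X = 0.2625×0.946×0.625 = 0.155 mol/L; Y_B = C_B/C_{A0} = 0.164.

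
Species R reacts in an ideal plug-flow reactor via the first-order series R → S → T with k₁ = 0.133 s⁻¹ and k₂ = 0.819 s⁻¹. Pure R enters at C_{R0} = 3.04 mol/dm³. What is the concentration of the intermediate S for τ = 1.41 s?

The intermediate concentration in a first-order A→B→C sequence is C_S = k₁C_{R0}(e^(−k₁τ) − e^(−k₂τ))/(k₂−k₁).
e^(−k₁τ) = e^(−0.133×1.41) = e^(−0.1875) = 0.8290; e^(−k₂τ) = e^(−1.155) = 0.3151.
C_S = 0.133×3.04/(0.819−0.133) × (0.8290−0.3151) = 0.5894×0.5139 = 0.3029 mol/dm³.

0.303 mol/dm³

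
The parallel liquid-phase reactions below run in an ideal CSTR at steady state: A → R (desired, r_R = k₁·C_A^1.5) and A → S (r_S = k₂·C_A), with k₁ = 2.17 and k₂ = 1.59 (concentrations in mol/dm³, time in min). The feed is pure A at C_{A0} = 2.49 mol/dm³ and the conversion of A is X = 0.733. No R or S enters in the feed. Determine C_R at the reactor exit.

0.961 mol/dm³

Exit C_A = C_{A0}(1−X) = 2.49×0.267 = 0.6648 mol/dm³.
A CSTR operates uniformly at the exit composition, giving r_R = 1.176 and r_S = 1.057 (each k·C_A^n at C_A = 0.6648).
Fraction of consumed A going to R: r_R/(r_R+r_S) = 0.5267.
C_R = 0.5267·C_{A0}·X = 0.5267×2.49×0.733 = 0.961 mol/dm³.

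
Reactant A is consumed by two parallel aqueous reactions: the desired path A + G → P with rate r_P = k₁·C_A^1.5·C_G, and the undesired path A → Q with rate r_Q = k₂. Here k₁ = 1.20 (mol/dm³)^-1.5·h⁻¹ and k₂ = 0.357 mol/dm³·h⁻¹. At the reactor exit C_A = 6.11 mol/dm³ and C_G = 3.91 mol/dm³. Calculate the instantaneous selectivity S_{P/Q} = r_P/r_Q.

S_{P/Q} = r_P/r_Q = (k₁·C_A^1.5·C_G)/(k₂) = (k₁/k₂)·C_A^1.5·C_G.
= (1.20×6.110^1.5×3.910) / (0.357) = 70.86/0.3570 = 198.
Since the desired path is higher order in A, keeping C_A high (PFR or concentrated feed) favours P.

198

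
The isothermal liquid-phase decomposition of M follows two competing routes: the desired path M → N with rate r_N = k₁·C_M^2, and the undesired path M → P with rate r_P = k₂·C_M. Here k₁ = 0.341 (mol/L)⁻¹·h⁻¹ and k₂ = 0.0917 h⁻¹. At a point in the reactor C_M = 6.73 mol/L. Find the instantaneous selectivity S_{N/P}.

S_{N/P} = r_N/r_P = (k₁·C_M^2)/(k₂·C_M) = (k₁/k₂)·C_M.
= (0.341×6.730^2) / (0.0917×6.730) = 15.44/0.6171 = 25.0.
Since the desired path is higher order in M, keeping C_M high (PFR or concentrated feed) favours N.

25.0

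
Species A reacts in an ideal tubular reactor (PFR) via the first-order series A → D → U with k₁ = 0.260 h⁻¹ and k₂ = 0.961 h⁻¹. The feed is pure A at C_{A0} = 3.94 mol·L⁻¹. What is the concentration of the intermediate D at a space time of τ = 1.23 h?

Solving the coupled first-order balances gives C_D(τ) = [k₁/(k₂−k₁)]·C_{A0}·(e^(−k₁τ) − e^(−k₂τ)).
e^(−k₁τ) = e^(−0.260×1.23) = e^(−0.3198) = 0.7263; e^(−k₂τ) = e^(−1.182) = 0.3067.
C_D = 0.260×3.94/(0.961−0.260) × (0.7263−0.3067) = 1.461×0.4196 = 0.6132 mol·L⁻¹.

0.613 mol·L⁻¹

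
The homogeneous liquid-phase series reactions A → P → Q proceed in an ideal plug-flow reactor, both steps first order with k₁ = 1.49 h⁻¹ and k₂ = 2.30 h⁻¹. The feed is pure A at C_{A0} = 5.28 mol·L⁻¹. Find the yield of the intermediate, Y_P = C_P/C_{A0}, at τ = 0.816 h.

0.264

Solving the coupled first-order balances gives C_P(τ) = [k₁/(k₂−k₁)]·C_{A0}·(e^(−k₁τ) − e^(−k₂τ)).
e^(−k₁τ) = e^(−1.49×0.816) = e^(−1.216) = 0.2965; e^(−k₂τ) = e^(−1.877) = 0.1531.
C_P = 1.49×5.28/(2.30−1.49) × (0.2965−0.1531) = 9.713×0.1434 = 1.393 mol·L⁻¹.
Y_P = C_P/C_{A0} = 1.393/5.28 = 0.264.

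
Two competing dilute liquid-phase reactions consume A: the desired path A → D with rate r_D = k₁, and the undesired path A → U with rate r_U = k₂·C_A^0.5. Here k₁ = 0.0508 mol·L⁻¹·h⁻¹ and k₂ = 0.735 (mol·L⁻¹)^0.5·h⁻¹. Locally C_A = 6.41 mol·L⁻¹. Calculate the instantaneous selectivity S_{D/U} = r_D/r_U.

S_{D/U} = r_D/r_U = (k₁)/(k₂·C_A^0.5) = (k₁/k₂)·C_A^-0.5.
= (0.0508) / (0.735×6.410^0.5) = 0.05080/1.861 = 0.0273.

0.0273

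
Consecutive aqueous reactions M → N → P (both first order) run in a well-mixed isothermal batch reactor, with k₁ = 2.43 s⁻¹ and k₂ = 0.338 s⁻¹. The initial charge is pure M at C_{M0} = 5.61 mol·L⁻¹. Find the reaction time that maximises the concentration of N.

0.943 s

For first-order series the maximum of C_N occurs at t_opt = ln(k₂/k₁)/(k₂−k₁).
= ln(0.338/2.43)/(0.338−2.43) = ln(0.1391)/-2.092 = -1.973/-2.092 = 0.943 s.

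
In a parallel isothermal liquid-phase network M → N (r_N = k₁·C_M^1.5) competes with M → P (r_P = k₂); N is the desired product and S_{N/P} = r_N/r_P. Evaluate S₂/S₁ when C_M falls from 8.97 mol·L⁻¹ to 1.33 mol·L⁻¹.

S_{N/P} = (k₁/k₂)·C_M^1.5, so S₂/S₁ = (C_{M,2}/C_{M,1})^1.5.
= (1.33/8.97)^1.5 = (0.1483)^1.5 = 0.0571.
Selectivity toward N falls as C_M falls — high-concentration operation is favoured.

0.0571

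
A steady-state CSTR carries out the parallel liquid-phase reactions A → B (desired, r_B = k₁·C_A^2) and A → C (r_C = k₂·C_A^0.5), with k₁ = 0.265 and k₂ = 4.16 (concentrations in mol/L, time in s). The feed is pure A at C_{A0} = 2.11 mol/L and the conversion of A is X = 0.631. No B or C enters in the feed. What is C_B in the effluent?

Exit C_A = C_{A0}(1−X) = 2.11×0.369 = 0.7786 mol/L.
A CSTR operates uniformly at the exit composition, giving r_B = 0.1606 and r_C = 3.671 (each k·C_A^n at C_A = 0.7786).
Fraction of consumed A going to B: r_B/(r_B+r_C) = 0.04193.
C_B = 0.04193·C_{A0}·X = 0.04193×2.11×0.631 = 0.0558 mol/L.

0.0558 mol/L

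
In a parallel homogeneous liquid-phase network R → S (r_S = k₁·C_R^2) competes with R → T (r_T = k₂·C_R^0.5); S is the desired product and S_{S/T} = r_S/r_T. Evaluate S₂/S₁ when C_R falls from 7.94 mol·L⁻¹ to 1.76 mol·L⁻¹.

S_{S/T} = (k₁/k₂)·C_R^1.5, so S₂/S₁ = (C_{R,2}/C_{R,1})^1.5.
= (1.76/7.94)^1.5 = (0.2217)^1.5 = 0.104.

0.104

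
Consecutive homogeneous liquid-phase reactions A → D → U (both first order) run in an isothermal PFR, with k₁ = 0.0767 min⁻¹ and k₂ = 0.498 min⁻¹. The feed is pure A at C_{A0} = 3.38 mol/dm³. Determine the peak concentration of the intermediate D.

For a first-order series the maximum intermediate yield is C_{D,max}/C_{A0} = (k₁/k₂)^[k₂/(k₂−k₁)].
= (0.0767/0.498)^(0.498/(0.498−0.0767)) = (0.1540)^(1.182) = 0.1096.
C_{D,max} = 0.1096×3.38 = 0.370 mol/dm³.

0.370 mol/dm³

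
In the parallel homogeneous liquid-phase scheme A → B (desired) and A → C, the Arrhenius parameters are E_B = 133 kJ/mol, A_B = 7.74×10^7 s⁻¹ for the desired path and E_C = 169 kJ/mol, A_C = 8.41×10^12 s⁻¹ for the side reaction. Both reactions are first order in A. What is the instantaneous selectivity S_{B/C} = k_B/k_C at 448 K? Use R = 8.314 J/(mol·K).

0.145

k_B/k_C = (A_B/A_C)·exp[−(E_B−E_C)/(RT)] = (A_B/A_C)·exp[(E_C−E_B)/(RT)].
(E_C−E_B)/(RT) = (169−133)×10³/(8.314×448) = 36000/3725 = 9.665.
k_B/k_C = (7.74×10^7/8.41×10^12)·exp(9.665) = 9.203×10^-6 × 15761 = 0.145.
Since E_B < E_C, lowering the temperature improves selectivity toward B.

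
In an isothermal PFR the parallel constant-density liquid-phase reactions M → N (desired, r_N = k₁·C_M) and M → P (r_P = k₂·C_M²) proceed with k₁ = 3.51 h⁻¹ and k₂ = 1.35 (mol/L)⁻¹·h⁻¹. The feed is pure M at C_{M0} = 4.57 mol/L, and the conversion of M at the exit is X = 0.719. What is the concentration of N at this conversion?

C_M = C_{M0}(1−X) = 1.284 mol/L.
Along a PFR/batch, dC_N/dC_M = −r_N/(r_N+r_P) = −k₁/(k₁+k₂·C_M).
Integrating from C_{M0} to C_M: C_N = (3.51/1.35)·ln[(3.51+1.35·4.57)/(3.51+1.35·1.28)] = 2.600·ln(9.680/5.244) = 1.594 mol/L.

1.59 mol/L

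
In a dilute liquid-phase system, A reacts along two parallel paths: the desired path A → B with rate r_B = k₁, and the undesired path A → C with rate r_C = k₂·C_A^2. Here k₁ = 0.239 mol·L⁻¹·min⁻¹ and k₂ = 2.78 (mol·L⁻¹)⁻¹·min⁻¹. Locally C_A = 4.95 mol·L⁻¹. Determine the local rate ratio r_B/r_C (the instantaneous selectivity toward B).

S_{B/C} = r_B/r_C = (k₁)/(k₂·C_A^2) = (k₁/k₂)·C_A^-2.
= (0.239) / (2.78×4.950^2) = 0.2390/68.12 = 0.00351.
The undesired path is higher order in A, so low C_A (CSTR or dilute feed) favours B.

0.00351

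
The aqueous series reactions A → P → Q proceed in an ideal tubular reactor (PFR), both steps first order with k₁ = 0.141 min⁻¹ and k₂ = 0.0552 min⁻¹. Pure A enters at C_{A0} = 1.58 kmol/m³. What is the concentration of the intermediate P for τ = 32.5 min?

0.405 kmol/m³

The intermediate concentration in a first-order A→B→C sequence is C_P = k₁C_{A0}(e^(−k₁τ) − e^(−k₂τ))/(k₂−k₁).
e^(−k₁τ) = e^(−0.141×32.5) = e^(−4.582) = 0.01023; e^(−k₂τ) = e^(−1.794) = 0.1663.
C_P = 0.141×1.58/(0.0552−0.141) × (0.01023−0.1663) = (-2.597)×(-0.1561) = 0.4052 kmol/m³.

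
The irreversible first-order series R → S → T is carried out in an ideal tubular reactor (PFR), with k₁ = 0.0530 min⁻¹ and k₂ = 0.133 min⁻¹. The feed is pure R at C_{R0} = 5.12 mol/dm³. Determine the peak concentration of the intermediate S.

For a first-order series the maximum intermediate yield is C_{S,max}/C_{R0} = (k₁/k₂)^[k₂/(k₂−k₁)].
= (0.0530/0.133)^(0.133/(0.133−0.0530)) = (0.3985)^(1.662) = 0.2166.
C_{S,max} = 0.2166×5.12 = 1.11 mol/dm³.

1.11 mol/dm³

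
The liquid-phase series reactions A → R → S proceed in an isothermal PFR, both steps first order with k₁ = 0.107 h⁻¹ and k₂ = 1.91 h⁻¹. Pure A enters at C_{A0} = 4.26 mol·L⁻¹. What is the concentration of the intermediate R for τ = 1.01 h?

0.190 mol·L⁻¹

Solving the coupled first-order balances gives C_R(τ) = [k₁/(k₂−k₁)]·C_{A0}·(e^(−k₁τ) − e^(−k₂τ)).
e^(−k₁τ) = e^(−0.107×1.01) = e^(−0.1081) = 0.8976; e^(−k₂τ) = e^(−1.929) = 0.1453.
C_R = 0.107×4.26/(1.91−0.107) × (0.8976−0.1453) = 0.2528×0.7523 = 0.1902 mol·L⁻¹.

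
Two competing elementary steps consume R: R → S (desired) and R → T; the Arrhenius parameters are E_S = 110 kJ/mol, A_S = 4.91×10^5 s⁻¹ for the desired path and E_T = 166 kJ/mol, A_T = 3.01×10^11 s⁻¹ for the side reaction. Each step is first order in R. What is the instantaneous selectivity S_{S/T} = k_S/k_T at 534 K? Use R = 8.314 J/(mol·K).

Since both paths have the same order in R, the concentration cancels and S_{S/T} = k_S/k_T = (A_S/A_T)·exp[(E_T−E_S)/(RT)].
(E_T−E_S)/(RT) = (166−110)×10³/(8.314×534) = 56000/4440 = 12.61.
k_S/k_T = (4.91×10^5/3.01×10^11)·exp(12.61) = 1.631×10^-6 × 3.006×10^5 = 0.490.

0.490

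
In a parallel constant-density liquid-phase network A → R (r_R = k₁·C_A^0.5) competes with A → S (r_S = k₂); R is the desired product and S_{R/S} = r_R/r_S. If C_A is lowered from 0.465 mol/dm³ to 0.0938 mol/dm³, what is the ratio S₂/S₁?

S_{R/S} = (k₁/k₂)·C_A^0.5, so S₂/S₁ = (C_{A,2}/C_{A,1})^0.5.
= (0.0938/0.465)^0.5 = (0.2017)^0.5 = 0.449.

0.449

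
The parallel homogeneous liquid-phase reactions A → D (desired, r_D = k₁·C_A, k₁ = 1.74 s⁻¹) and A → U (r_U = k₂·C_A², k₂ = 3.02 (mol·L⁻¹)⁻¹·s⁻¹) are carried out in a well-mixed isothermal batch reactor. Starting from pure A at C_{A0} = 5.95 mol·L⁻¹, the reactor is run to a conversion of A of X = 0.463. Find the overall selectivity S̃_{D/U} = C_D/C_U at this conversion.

0.130

C_A = C_{A0}(1−X) = 3.195 mol·L⁻¹.
Along a PFR/batch, dC_D/dC_A = −r_D/(r_D+r_U) = −k₁/(k₁+k₂·C_A).
Integrating from C_{A0} to C_A: C_D = (1.74/3.02)·ln[(1.74+3.02·5.95)/(1.74+3.02·3.20)] = 0.5762·ln(19.71/11.39) = 0.3160 mol·L⁻¹.
C_U = (C_{A0}−C_A)−C_D = 2.439 mol·L⁻¹; S̃_{D/U} = 0.3160/2.439 = 0.130.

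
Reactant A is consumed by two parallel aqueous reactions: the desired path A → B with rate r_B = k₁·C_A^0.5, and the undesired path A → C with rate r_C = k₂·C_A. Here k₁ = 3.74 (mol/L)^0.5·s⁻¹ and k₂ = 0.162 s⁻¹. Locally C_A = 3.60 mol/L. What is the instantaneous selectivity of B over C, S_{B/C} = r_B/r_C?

S_{B/C} = r_B/r_C = (k₁·C_A^0.5)/(k₂·C_A) = (k₁/k₂)·C_A^-0.5.
= (3.74×3.600^0.5) / (0.162×3.600) = 7.096/0.5832 = 12.2.
The undesired path is higher order in A, so low C_A (CSTR or dilute feed) favours B.

12.2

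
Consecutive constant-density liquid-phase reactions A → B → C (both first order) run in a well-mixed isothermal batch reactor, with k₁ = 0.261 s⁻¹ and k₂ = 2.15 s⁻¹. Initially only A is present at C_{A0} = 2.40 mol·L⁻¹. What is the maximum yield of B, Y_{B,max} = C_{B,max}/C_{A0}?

At the optimum, C_{B,max}/C_{A0} = (k₁/k₂)^[k₂/(k₂−k₁)].
= (0.261/2.15)^(2.15/(2.15−0.261)) = (0.1214)^(1.138) = 0.09071.

0.0907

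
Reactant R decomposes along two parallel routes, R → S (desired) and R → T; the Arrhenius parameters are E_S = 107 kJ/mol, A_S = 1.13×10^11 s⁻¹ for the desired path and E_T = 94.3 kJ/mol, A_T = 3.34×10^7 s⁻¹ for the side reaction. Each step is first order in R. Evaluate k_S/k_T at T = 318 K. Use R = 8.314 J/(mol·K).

k_S/k_T = (A_S/A_T)·exp[−(E_S−E_T)/(RT)] = (A_S/A_T)·exp[(E_T−E_S)/(RT)].
(E_T−E_S)/(RT) = (94.3−107)×10³/(8.314×318) = -12700/2644 = -4.804.
k_S/k_T = (1.13×10^11/3.34×10^7)·exp(-4.804) = 3383 × 0.008200 = 27.7.
Since E_S > E_T, raising the temperature improves selectivity toward S.

27.7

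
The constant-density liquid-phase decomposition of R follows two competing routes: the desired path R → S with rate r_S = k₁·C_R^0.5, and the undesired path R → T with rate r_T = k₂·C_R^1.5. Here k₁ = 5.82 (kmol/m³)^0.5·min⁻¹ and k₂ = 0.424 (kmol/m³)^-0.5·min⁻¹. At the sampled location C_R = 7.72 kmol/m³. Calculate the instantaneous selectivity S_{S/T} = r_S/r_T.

1.78

S_{S/T} = r_S/r_T = (k₁·C_R^0.5)/(k₂·C_R^1.5) = (k₁/k₂)·C_R⁻¹.
= (5.82×7.720^0.5) / (0.424×7.720^1.5) = 16.17/9.095 = 1.78.
The undesired path is higher order in R, so low C_R (CSTR or dilute feed) favours S.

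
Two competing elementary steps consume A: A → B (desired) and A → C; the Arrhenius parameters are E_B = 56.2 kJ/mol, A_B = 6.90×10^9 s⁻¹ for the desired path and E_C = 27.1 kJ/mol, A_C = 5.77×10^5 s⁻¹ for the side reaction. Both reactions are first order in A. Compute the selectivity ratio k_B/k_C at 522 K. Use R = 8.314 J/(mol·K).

Since both paths have the same order in A, the concentration cancels and S_{B/C} = k_B/k_C = (A_B/A_C)·exp[(E_C−E_B)/(RT)].
(E_C−E_B)/(RT) = (27.1−56.2)×10³/(8.314×522) = -29100/4340 = -6.705.
k_B/k_C = (6.90×10^9/5.77×10^5)·exp(-6.705) = 11958 × 0.001225 = 14.6.
Since E_B > E_C, raising the temperature improves selectivity toward B.

14.6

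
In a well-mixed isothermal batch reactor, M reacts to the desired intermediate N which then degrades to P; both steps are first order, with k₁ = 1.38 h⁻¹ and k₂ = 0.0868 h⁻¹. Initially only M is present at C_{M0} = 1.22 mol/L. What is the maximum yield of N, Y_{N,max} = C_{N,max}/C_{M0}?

0.831

Evaluating C_N at t_opt = ln(k₂/k₁)/(k₂−k₁) gives C_{N,max}/C_{M0} = (k₁/k₂)^[k₂/(k₂−k₁)].
= (1.38/0.0868)^(0.0868/(0.0868−1.38)) = (15.90)^(-0.06712) = 0.8305.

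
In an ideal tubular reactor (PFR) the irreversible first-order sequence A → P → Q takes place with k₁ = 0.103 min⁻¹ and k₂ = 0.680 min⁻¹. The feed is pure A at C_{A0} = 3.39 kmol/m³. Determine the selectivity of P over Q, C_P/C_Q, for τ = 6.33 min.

0.233

Solving the coupled first-order balances gives C_P(τ) = [k₁/(k₂−k₁)]·C_{A0}·(e^(−k₁τ) − e^(−k₂τ)).
e^(−k₁τ) = e^(−0.103×6.33) = e^(−0.6520) = 0.5210; e^(−k₂τ) = e^(−4.304) = 0.01351.
C_P = 0.103×3.39/(0.680−0.103) × (0.5210−0.01351) = 0.6051×0.5075 = 0.3071 kmol/m³.
C_A = C_{A0}e^(−k₁τ) = 1.766 kmol/m³, so C_Q = C_{A0}−C_A−C_P = 1.317 kmol/m³; C_P/C_Q = 0.233.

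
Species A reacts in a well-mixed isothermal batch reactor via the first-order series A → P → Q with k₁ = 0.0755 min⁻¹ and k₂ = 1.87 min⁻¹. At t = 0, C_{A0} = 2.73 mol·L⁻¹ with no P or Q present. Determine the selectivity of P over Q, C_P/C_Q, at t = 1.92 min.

0.353

Solving the coupled first-order balances gives C_P(t) = [k₁/(k₂−k₁)]·C_{A0}·(e^(−k₁t) − e^(−k₂t)).
e^(−k₁t) = e^(−0.0755×1.92) = e^(−0.1450) = 0.8651; e^(−k₂t) = e^(−3.590) = 0.02759.
C_P = 0.0755×2.73/(1.87−0.0755) × (0.8651−0.02759) = 0.1149×0.8375 = 0.09619 mol·L⁻¹.
C_A = C_{A0}e^(−k₁t) = 2.362 mol·L⁻¹, so C_Q = C_{A0}−C_A−C_P = 0.2722 mol·L⁻¹; C_P/C_Q = 0.353.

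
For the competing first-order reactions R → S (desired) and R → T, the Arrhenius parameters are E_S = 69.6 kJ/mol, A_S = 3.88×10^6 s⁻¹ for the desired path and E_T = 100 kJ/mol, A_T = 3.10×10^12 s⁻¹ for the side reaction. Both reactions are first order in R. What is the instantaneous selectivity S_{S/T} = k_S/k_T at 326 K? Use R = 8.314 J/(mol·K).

0.0930

Since both paths have the same order in R, the concentration cancels and S_{S/T} = k_S/k_T = (A_S/A_T)·exp[(E_T−E_S)/(RT)].
(E_T−E_S)/(RT) = (100−69.6)×10³/(8.314×326) = 30400/2710 = 11.22.
k_S/k_T = (3.88×10^6/3.10×10^12)·exp(11.22) = 1.252×10^-6 × 74325 = 0.0930.
Since E_S < E_T, lowering the temperature improves selectivity toward S.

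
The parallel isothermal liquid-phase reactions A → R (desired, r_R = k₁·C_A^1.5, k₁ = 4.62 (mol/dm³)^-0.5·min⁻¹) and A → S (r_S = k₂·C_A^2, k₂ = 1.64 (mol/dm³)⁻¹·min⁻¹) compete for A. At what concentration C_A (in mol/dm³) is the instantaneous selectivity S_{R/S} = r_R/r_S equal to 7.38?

0.146 mol/dm³

S_{R/S} = (k₁/k₂)·C_A^-0.5 ⇒ C_A = (S·k₂/k₁)^(-2).
= (7.38×1.64/4.62)^(-2) = (2.620)^(-2) = 0.146 mol/dm³.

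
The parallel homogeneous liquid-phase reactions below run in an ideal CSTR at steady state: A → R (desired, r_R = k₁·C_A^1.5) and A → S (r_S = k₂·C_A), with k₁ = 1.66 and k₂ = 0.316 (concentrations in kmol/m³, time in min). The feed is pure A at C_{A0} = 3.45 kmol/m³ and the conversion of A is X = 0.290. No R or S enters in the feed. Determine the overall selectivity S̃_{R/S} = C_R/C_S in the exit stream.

Exit C_A = C_{A0}(1−X) = 3.45×0.710 = 2.450 kmol/m³.
A CSTR operates uniformly at the exit composition, giving r_R = 6.364 and r_S = 0.7740 (each k·C_A^n at C_A = 2.450).
Overall selectivity = C_R/C_S = r_Rτ/(r_Sτ) = r_R/r_S = 8.22.

8.22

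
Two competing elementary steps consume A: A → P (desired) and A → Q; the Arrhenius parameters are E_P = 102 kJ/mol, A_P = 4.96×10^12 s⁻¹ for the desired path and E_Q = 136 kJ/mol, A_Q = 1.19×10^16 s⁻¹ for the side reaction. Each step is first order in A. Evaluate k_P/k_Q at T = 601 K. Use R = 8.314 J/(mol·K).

0.376

Since both paths have the same order in A, the concentration cancels and S_{P/Q} = k_P/k_Q = (A_P/A_Q)·exp[(E_Q−E_P)/(RT)].
(E_Q−E_P)/(RT) = (136−102)×10³/(8.314×601) = 34000/4997 = 6.804.
k_P/k_Q = (4.96×10^12/1.19×10^16)·exp(6.804) = 4.168×10^-4 × 901.9 = 0.376.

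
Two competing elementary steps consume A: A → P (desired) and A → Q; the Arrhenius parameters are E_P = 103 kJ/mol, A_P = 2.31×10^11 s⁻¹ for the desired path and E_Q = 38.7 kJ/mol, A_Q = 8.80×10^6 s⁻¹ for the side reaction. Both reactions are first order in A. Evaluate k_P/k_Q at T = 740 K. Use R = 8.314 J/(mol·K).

0.759

With equal orders, S_{P/Q} = k_P/k_Q = (A_P/A_Q)·exp[(E_Q−E_P)/(RT)].
(E_Q−E_P)/(RT) = (38.7−103)×10³/(8.314×740) = -64300/6152 = -10.45.
k_P/k_Q = (2.31×10^11/8.80×10^6)·exp(-10.45) = 26250 × 2.891×10^-5 = 0.759.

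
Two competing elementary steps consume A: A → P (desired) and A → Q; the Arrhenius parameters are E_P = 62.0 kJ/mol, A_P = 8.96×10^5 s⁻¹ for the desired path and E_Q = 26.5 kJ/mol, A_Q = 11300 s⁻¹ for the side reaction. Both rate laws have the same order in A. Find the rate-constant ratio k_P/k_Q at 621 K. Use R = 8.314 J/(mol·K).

Since both paths have the same order in A, the concentration cancels and S_{P/Q} = k_P/k_Q = (A_P/A_Q)·exp[(E_Q−E_P)/(RT)].
(E_Q−E_P)/(RT) = (26.5−62.0)×10³/(8.314×621) = -35500/5163 = -6.876.
k_P/k_Q = (8.96×10^5/11300)·exp(-6.876) = 79.29 × 0.001032 = 0.0819.
Since E_P > E_Q, raising the temperature improves selectivity toward P.

0.0819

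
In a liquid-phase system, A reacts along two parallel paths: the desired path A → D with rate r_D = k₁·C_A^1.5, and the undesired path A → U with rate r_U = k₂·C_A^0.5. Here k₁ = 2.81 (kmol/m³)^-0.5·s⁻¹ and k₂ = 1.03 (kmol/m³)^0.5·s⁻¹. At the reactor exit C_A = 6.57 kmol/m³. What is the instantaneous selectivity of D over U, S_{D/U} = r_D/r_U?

S_{D/U} = r_D/r_U = (k₁·C_A^1.5)/(k₂·C_A^0.5) = (k₁/k₂)·C_A.
= (2.81×6.570^1.5) / (1.03×6.570^0.5) = 47.32/2.640 = 17.9.

17.9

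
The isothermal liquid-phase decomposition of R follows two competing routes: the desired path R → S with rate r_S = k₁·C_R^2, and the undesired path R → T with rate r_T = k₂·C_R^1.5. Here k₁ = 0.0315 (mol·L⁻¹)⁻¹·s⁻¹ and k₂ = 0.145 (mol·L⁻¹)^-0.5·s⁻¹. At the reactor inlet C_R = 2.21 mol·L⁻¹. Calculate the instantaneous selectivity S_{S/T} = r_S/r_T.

S_{S/T} = r_S/r_T = (k₁·C_R^2)/(k₂·C_R^1.5) = (k₁/k₂)·C_R^0.5.
= (0.0315×2.210^2) / (0.145×2.210^1.5) = 0.1538/0.4764 = 0.323.
Since the desired path is higher order in R, keeping C_R high (PFR or concentrated feed) favours S.

0.323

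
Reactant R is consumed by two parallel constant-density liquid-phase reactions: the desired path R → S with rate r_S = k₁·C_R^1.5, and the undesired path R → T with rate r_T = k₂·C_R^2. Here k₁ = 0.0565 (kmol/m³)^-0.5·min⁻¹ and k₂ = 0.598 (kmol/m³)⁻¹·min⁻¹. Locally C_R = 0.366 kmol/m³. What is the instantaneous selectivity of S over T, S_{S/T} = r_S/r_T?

S_{S/T} = r_S/r_T = (k₁·C_R^1.5)/(k₂·C_R^2) = (k₁/k₂)·C_R^-0.5.
= (0.0565×0.3660^1.5) / (0.598×0.3660^2) = 0.01251/0.08011 = 0.156.
The undesired path is higher order in R, so low C_R (CSTR or dilute feed) favours S.

0.156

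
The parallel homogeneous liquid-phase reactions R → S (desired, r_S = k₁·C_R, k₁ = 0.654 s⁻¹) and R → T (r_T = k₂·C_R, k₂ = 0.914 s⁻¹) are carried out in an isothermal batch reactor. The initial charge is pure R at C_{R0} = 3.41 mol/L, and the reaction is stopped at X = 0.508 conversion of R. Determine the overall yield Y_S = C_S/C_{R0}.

0.212

C_R = C_{R0}(1−X) = 1.678 mol/L.
Both paths are first order in R, so the instantaneous fraction to S is constant: dC_S/d(−C_R) = k₁/(k₁+k₂) = 0.4171.
C_S = 0.4171·(C_{R0}−C_R) = 0.4171×1.732 = 0.723 mol/L.
Y_S = C_S/C_{R0} = 0.7225/3.41 = 0.212.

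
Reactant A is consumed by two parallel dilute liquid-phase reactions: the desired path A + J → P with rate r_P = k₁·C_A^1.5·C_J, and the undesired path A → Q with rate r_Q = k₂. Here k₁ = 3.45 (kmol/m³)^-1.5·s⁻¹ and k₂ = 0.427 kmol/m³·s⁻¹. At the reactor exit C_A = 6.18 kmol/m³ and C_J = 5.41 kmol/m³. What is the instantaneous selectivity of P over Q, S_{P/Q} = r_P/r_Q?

S_{P/Q} = r_P/r_Q = (k₁·C_A^1.5·C_J)/(k₂) = (k₁/k₂)·C_A^1.5·C_J.
= (3.45×6.180^1.5×5.410) / (0.427) = 286.7/0.4270 = 672.

672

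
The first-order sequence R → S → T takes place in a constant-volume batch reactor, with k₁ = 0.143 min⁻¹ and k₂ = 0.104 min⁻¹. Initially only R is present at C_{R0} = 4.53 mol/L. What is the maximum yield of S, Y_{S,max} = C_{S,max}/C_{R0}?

0.428

Evaluating C_S at t_opt = ln(k₂/k₁)/(k₂−k₁) gives C_{S,max}/C_{R0} = (k₁/k₂)^[k₂/(k₂−k₁)].
= (0.143/0.104)^(0.104/(0.104−0.143)) = (1.375)^(-2.667) = 0.4278.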